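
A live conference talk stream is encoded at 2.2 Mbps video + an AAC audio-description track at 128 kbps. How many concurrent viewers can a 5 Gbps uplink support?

2147

Audio: 128 kbps = 0.128 Mbps.
Per-viewer media rate: 2.328 Mbps.
5 Gbps = 5,000 Mbps; 5,000 / 2.328 = 2147.77 → 2147 viewers.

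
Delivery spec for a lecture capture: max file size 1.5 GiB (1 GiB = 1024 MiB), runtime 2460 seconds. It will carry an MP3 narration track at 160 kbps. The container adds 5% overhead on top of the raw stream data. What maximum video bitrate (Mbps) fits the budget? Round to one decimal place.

Budget: 1.5 GiB = 12884.9 Mb.
Stream payload after overhead: 12884.9 / 1.05 = 12271.3 Mb.
Total bitrate budget: 12271.3 Mb / 2460 s = 4.988 Mbps.
Audio: 160 kbps = 0.160 Mbps.
Video: 4.988 − 0.160 = 4.828 Mbps.

4.8 Mbps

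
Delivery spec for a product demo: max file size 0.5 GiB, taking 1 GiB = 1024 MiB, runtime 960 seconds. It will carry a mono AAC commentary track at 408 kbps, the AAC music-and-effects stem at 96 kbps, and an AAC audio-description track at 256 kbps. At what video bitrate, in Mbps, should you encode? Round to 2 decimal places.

3.71 Mbps

Budget: 0.5 GiB = 4295.0 Mb.
Total bitrate budget: 4295.0 Mb / 960 s = 4.474 Mbps.
Audio total: 408 + 96 + 256 = 760 kbps = 0.760 Mbps.
Video: 4.474 − 0.760 = 3.714 Mbps.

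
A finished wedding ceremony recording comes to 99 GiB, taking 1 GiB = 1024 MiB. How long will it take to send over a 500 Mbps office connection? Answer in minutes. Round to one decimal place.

File: 99 GiB = 850403.5 Mb.
At 500 Mbps: 850403.5 / 500 = 1700.8 s ≈ 28.3 minutes.

28.3 minutes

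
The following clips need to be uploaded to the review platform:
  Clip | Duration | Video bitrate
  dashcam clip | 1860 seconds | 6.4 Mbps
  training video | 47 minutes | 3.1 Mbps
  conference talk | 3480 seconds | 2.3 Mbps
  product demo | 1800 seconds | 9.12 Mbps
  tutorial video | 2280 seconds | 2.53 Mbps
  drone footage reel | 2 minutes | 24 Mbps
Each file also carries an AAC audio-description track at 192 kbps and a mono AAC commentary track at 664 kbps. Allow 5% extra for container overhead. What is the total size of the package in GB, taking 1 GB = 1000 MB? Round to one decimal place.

8.4 GB

Audio total: 192 + 664 = 856 kbps = 0.856 Mbps.
dashcam clip: 7.256 Mbps × 1860 s × 1.05 = 14171.0 Mb
training video: 3.956 Mbps × 2820 s × 1.05 = 11713.7 Mb
conference talk: 3.156 Mbps × 3480 s × 1.05 = 11532.0 Mb
product demo: 9.976 Mbps × 1800 s × 1.05 = 18854.6 Mb
tutorial video: 3.386 Mbps × 2280 s × 1.05 = 8106.1 Mb
drone footage reel: 24.856 Mbps × 120 s × 1.05 = 3131.9 Mb
Total: 67509.3 Mb = 8438.7 MB.
= 8.439 GB.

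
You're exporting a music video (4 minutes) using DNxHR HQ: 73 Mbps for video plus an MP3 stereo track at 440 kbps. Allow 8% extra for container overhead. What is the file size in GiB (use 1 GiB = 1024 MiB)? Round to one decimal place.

4 min = 240 s
Audio: 440 kbps = 0.440 Mbps.
Total bitrate: 73 + 0.440 = 73.440 Mbps.
Stream data: 73.440 Mbps × 240 s = 17625.6 Mb.
With 8% container overhead: ×1.08.
19,036 Mb = 2,379,456,000 bytes ÷ 1,073,741,824 = 2.216 GiB.

2.2 GiB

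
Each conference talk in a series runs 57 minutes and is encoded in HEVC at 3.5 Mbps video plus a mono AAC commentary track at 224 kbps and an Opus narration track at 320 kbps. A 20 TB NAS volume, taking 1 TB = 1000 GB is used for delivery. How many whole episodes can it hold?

11568

57 min = 3420 s
Audio total: 224 + 320 = 544 kbps = 0.544 Mbps.
Total bitrate: 4.044 Mbps.
Per item: 4.044 Mbps × 3420 s = 13,830 Mb = 1,729 MB.
Capacity: 20 TB = 160,000,000 Mb; 11568.65 items → 11568 complete.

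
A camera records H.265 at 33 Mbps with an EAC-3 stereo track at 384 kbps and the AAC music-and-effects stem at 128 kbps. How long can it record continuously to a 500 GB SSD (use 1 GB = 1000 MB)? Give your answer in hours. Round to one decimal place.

33.2 hours

Audio total: 384 + 128 = 512 kbps = 0.512 Mbps.
Total bitrate: 33 + 0.512 = 33.512 Mbps.
Capacity: 500 GB = 4,000,000 Mb.
Recording time: 4,000,000 / 33.512 = 119,360 s ≈ 33.2 hours.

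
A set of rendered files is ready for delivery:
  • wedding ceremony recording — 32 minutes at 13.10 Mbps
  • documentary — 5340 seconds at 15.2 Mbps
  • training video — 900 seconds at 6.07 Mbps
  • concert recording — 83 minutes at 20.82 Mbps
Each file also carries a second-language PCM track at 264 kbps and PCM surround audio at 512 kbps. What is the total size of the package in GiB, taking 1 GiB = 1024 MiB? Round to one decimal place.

26.3 GiB

Audio total: 264 + 512 = 776 kbps = 0.776 Mbps.
wedding ceremony recording: 13.876 Mbps × 1920 s = 26641.9 Mb
documentary: 15.976 Mbps × 5340 s = 85311.8 Mb
training video: 6.846 Mbps × 900 s = 6161.4 Mb
concert recording: 21.596 Mbps × 4980 s = 107548.1 Mb
Total: 225663.2 Mb = 28207.9 MB.
= 26.27 GiB.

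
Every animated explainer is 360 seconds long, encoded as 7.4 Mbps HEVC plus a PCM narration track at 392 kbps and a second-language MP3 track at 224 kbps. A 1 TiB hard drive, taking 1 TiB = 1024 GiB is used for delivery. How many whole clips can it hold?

Audio total: 392 + 224 = 616 kbps = 0.616 Mbps.
Total bitrate: 8.016 Mbps.
Per item: 8.016 Mbps × 360 s = 2,886 Mb = 360.7 MB.
Capacity: 1 TiB = 8,796,093 Mb; 3048.10 items → 3048 complete.

3048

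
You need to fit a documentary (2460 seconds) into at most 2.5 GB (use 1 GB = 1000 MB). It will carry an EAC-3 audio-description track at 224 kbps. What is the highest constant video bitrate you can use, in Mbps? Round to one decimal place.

7.9 Mbps

Budget: 2.5 GB = 20000.0 Mb.
Total bitrate budget: 20000.0 Mb / 2460 s = 8.130 Mbps.
Audio: 224 kbps = 0.224 Mbps.
Video: 8.130 − 0.224 = 7.906 Mbps.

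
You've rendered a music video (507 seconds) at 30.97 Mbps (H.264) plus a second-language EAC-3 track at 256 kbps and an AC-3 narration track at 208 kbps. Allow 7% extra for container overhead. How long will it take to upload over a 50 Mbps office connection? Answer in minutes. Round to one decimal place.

Audio total: 256 + 208 = 464 kbps = 0.464 Mbps.
Total bitrate: 31.434 Mbps.
File: 31.434 Mbps × 507 s = 15937.0 Mb.
With 7% container overhead: ×1.07. → 17052.6 Mb.
At 50 Mbps: 17052.6 / 50 = 341.1 s ≈ 5.68 minutes.

5.7 minutes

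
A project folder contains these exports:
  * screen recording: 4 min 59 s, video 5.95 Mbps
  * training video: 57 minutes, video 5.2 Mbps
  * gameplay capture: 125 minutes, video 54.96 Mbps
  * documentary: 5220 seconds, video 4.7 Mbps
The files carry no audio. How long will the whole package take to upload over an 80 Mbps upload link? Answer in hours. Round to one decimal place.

screen recording: 5.950 Mbps × 299 s = 1779.0 Mb
training video: 5.200 Mbps × 3420 s = 17784.0 Mb
gameplay capture: 54.960 Mbps × 7500 s = 412200.0 Mb
documentary: 4.700 Mbps × 5220 s = 24534.0 Mb
Total: 456297.0 Mb = 57037.1 MB.
At 80 Mbps: 456297.0 / 80 = 5704 s ≈ 1.58 hours.

1.6 hours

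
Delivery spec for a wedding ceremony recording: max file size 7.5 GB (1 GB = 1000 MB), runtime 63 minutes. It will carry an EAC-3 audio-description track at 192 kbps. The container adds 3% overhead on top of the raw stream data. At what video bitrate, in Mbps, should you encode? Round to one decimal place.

Budget: 7.5 GB = 60000.0 Mb.
Stream payload after overhead: 60000.0 / 1.03 = 58252.4 Mb.
63 min = 3780 s
Total bitrate budget: 58252.4 Mb / 3780 s = 15.411 Mbps.
Audio: 192 kbps = 0.192 Mbps.
Video: 15.411 − 0.192 = 15.219 Mbps.

15.2 Mbps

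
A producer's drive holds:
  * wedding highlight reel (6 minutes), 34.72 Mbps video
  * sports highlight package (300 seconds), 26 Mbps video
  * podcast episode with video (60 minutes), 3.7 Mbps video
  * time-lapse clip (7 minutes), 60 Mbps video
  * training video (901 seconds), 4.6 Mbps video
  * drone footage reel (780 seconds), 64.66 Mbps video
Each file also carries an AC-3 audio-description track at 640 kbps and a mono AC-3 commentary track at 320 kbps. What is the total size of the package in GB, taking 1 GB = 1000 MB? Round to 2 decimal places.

Audio total: 640 + 320 = 960 kbps = 0.960 Mbps.
wedding highlight reel: 35.680 Mbps × 360 s = 12844.8 Mb
sports highlight package: 26.960 Mbps × 300 s = 8088.0 Mb
podcast episode with video: 4.660 Mbps × 3600 s = 16776.0 Mb
time-lapse clip: 60.960 Mbps × 420 s = 25603.2 Mb
training video: 5.560 Mbps × 901 s = 5009.6 Mb
drone footage reel: 65.620 Mbps × 780 s = 51183.6 Mb
Total: 119505.2 Mb = 14938.1 MB.
= 14.94 GB.

14.94 GB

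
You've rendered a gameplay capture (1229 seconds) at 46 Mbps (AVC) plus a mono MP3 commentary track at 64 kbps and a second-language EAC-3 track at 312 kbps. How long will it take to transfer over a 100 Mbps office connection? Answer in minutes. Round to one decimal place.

9.5 minutes

Audio total: 64 + 312 = 376 kbps = 0.376 Mbps.
Total bitrate: 46.376 Mbps.
File: 46.376 Mbps × 1229 s = 56996.1 Mb.
At 100 Mbps: 56996.1 / 100 = 570.0 s ≈ 9.5 minutes.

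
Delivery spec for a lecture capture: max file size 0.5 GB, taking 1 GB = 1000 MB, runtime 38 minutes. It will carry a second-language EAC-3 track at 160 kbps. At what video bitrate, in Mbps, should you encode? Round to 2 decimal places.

Budget: 0.5 GB = 4000.0 Mb.
38 min = 2280 s
Total bitrate budget: 4000.0 Mb / 2280 s = 1.754 Mbps.
Audio: 160 kbps = 0.160 Mbps.
Video: 1.754 − 0.160 = 1.594 Mbps.

1.59 Mbps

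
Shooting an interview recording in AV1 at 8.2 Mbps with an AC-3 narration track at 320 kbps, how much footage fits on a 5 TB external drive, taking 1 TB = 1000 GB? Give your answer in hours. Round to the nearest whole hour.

Audio: 320 kbps = 0.320 Mbps.
Total bitrate: 8.2 + 0.320 = 8.520 Mbps.
Capacity: 5 TB = 40,000,000 Mb.
Recording time: 40,000,000 / 8.520 = 4,694,836 s ≈ 1,304 hours.

1304 hours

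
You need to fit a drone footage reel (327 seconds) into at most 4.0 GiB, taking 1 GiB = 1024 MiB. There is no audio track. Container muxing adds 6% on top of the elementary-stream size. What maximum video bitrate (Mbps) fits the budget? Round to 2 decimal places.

Budget: 4.0 GiB = 34359.7 Mb.
Stream payload after overhead: 34359.7 / 1.06 = 32414.8 Mb.
Total bitrate budget: 32414.8 Mb / 327 s = 99.128 Mbps.

99.13 Mbps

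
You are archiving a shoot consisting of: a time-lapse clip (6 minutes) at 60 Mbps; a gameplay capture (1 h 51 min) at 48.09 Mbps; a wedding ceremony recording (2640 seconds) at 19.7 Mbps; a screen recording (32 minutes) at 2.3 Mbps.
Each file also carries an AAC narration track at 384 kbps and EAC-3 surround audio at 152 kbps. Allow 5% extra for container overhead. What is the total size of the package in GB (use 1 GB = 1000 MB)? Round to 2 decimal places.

Audio total: 384 + 152 = 536 kbps = 0.536 Mbps.
time-lapse clip: 60.536 Mbps × 360 s × 1.05 = 22882.6 Mb
gameplay capture: 48.626 Mbps × 6660 s × 1.05 = 340041.6 Mb
wedding ceremony recording: 20.236 Mbps × 2640 s × 1.05 = 56094.2 Mb
screen recording: 2.836 Mbps × 1920 s × 1.05 = 5717.4 Mb
Total: 424735.8 Mb = 53092.0 MB.
= 53.09 GB.

53.09 GB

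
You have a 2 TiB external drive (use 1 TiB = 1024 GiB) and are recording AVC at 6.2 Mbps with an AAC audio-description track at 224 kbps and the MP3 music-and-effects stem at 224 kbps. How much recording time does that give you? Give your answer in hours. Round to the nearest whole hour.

Audio total: 224 + 224 = 448 kbps = 0.448 Mbps.
Total bitrate: 6.2 + 0.448 = 6.648 Mbps.
Capacity: 2 TiB = 17,592,186 Mb.
Recording time: 17,592,186 / 6.648 = 2,646,237 s ≈ 735 hours.

735 hours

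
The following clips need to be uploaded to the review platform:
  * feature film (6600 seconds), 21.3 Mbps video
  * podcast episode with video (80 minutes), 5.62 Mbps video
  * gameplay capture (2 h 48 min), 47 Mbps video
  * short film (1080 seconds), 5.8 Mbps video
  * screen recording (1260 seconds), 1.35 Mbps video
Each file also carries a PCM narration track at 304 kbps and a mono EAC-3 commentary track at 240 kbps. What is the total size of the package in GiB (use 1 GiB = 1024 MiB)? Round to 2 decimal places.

Audio total: 304 + 240 = 544 kbps = 0.544 Mbps.
feature film: 21.844 Mbps × 6600 s = 144170.4 Mb
podcast episode with video: 6.164 Mbps × 4800 s = 29587.2 Mb
gameplay capture: 47.544 Mbps × 10080 s = 479243.5 Mb
short film: 6.344 Mbps × 1080 s = 6851.5 Mb
screen recording: 1.894 Mbps × 1260 s = 2386.4 Mb
Total: 662239.1 Mb = 82779.9 MB.
= 77.09 GiB.

77.09 GiB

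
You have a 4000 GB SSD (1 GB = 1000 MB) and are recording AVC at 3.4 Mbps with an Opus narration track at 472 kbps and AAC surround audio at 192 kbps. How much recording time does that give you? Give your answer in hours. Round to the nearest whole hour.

Audio total: 472 + 192 = 664 kbps = 0.664 Mbps.
Total bitrate: 3.4 + 0.664 = 4.064 Mbps.
Capacity: 4000 GB = 32,000,000 Mb.
Recording time: 32,000,000 / 4.064 = 7,874,016 s ≈ 2,187 hours.

2187 hours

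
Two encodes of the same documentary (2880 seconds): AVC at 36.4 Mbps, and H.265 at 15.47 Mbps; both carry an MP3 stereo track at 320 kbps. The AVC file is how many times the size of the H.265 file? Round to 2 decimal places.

2.33

Audio: 320 kbps = 0.320 Mbps.
AVC: 36.720 Mbps × 2880 s = 105753.6 Mb = 13.219 GB.
H.265: 15.790 Mbps × 2880 s = 45475.2 Mb = 5.684 GB.
Ratio: 13.219 / 5.684 = 2.326.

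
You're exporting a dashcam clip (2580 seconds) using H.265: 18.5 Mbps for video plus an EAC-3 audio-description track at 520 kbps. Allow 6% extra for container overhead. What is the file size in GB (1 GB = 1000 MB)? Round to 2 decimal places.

Audio: 520 kbps = 0.520 Mbps.
Total bitrate: 18.5 + 0.520 = 19.020 Mbps.
Stream data: 19.020 Mbps × 2580 s = 49071.6 Mb.
With 6% container overhead: ×1.06.
52,016 Mb ÷ 8 = 6,502 MB → 6.502 GB.

6.50 GB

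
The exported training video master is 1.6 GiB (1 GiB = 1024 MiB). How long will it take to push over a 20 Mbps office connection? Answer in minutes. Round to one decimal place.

11.5 minutes

File: 1.6 GiB = 13743.9 Mb.
At 20 Mbps: 13743.9 / 20 = 687.2 s ≈ 11.5 minutes.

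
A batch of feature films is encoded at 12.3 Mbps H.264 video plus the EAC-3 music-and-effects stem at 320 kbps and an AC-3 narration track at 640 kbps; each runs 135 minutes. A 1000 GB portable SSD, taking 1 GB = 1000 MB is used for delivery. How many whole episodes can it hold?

74

135 min = 8100 s
Audio total: 320 + 640 = 960 kbps = 0.960 Mbps.
Total bitrate: 13.260 Mbps.
Per item: 13.260 Mbps × 8100 s = 107,406 Mb = 13,426 MB.
Capacity: 1000 GB = 8,000,000 Mb; 74.48 items → 74 complete.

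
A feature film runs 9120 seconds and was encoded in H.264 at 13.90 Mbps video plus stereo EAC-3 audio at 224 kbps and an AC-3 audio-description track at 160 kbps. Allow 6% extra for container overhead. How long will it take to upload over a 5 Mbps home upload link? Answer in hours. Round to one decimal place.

7.7 hours

Audio total: 224 + 160 = 384 kbps = 0.384 Mbps.
Total bitrate: 14.284 Mbps.
File: 14.284 Mbps × 9120 s = 130270.1 Mb.
With 6% container overhead: ×1.06. → 138086.3 Mb.
At 5 Mbps: 138086.3 / 5 = 27617.3 s ≈ 7.67 hours.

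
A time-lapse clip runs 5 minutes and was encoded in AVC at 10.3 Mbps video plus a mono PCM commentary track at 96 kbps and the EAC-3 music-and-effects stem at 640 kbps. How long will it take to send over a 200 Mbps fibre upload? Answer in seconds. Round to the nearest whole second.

5 min = 300 s
Audio total: 96 + 640 = 736 kbps = 0.736 Mbps.
Total bitrate: 11.036 Mbps.
File: 11.036 Mbps × 300 s = 3310.8 Mb.
At 200 Mbps: 3310.8 / 200 = 16.6 s ≈ 16.6 seconds.

17 seconds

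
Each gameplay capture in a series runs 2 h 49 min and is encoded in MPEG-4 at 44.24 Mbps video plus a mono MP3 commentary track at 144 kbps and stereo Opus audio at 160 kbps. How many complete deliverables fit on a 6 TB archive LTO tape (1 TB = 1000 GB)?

2 h 49 min = 169 min = 10140 s
Audio total: 144 + 160 = 304 kbps = 0.304 Mbps.
Total bitrate: 44.544 Mbps.
Per item: 44.544 Mbps × 10140 s = 451,676 Mb = 56,460 MB.
Capacity: 6 TB = 48,000,000 Mb; 106.27 items → 106 complete.

106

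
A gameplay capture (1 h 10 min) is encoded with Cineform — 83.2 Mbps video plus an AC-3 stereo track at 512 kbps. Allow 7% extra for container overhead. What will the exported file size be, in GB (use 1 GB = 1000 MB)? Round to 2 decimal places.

1 h 10 min = 70 min = 4200 s
Audio: 512 kbps = 0.512 Mbps.
Total bitrate: 83.2 + 0.512 = 83.712 Mbps.
Stream data: 83.712 Mbps × 4200 s = 351590.4 Mb.
With 7% container overhead: ×1.07.
376,202 Mb ÷ 8 = 47,025 MB → 47.03 GB.

47.03 GB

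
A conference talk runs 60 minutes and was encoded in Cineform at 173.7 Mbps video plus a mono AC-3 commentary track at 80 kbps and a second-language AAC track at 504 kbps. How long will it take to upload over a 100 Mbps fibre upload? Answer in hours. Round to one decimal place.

1.7 hours

60 min = 3600 s
Audio total: 80 + 504 = 584 kbps = 0.584 Mbps.
Total bitrate: 174.284 Mbps.
File: 174.284 Mbps × 3600 s = 627422.4 Mb.
At 100 Mbps: 627422.4 / 100 = 6274.2 s ≈ 1.74 hours.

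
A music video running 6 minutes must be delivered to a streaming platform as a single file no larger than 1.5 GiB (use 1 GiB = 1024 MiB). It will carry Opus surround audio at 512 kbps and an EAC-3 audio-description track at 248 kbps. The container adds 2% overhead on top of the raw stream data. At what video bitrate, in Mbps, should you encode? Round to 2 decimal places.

Budget: 1.5 GiB = 12884.9 Mb.
Stream payload after overhead: 12884.9 / 1.02 = 12632.3 Mb.
6 min = 360 s
Total bitrate budget: 12632.3 Mb / 360 s = 35.090 Mbps.
Audio total: 512 + 248 = 760 kbps = 0.760 Mbps.
Video: 35.090 − 0.760 = 34.330 Mbps.

34.33 Mbps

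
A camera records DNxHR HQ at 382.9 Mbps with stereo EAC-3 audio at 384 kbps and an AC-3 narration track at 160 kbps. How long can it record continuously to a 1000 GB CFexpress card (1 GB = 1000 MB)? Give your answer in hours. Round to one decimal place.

Audio total: 384 + 160 = 544 kbps = 0.544 Mbps.
Total bitrate: 382.9 + 0.544 = 383.444 Mbps.
Capacity: 1000 GB = 8,000,000 Mb.
Recording time: 8,000,000 / 383.444 = 20,864 s ≈ 5.80 hours.

5.8 hours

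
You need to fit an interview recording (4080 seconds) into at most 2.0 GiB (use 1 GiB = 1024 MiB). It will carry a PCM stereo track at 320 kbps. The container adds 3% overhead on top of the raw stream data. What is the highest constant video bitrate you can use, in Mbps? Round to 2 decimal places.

Budget: 2.0 GiB = 17179.9 Mb.
Stream payload after overhead: 17179.9 / 1.03 = 16679.5 Mb.
Total bitrate budget: 16679.5 Mb / 4080 s = 4.088 Mbps.
Audio: 320 kbps = 0.320 Mbps.
Video: 4.088 − 0.320 = 3.768 Mbps.

3.77 Mbps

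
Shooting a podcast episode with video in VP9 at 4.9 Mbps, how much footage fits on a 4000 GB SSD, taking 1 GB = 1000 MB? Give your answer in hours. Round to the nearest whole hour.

1814 hours

Capacity: 4000 GB = 32,000,000 Mb.
Recording time: 32,000,000 / 4.900 = 6,530,612 s ≈ 1,814 hours.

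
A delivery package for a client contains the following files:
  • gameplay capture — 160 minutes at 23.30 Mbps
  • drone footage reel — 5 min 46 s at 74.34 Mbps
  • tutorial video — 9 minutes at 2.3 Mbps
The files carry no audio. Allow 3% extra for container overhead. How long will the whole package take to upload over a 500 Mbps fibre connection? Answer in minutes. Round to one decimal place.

8.6 minutes

gameplay capture: 23.300 Mbps × 9600 s × 1.03 = 230390.4 Mb
drone footage reel: 74.340 Mbps × 346 s × 1.03 = 26493.3 Mb
tutorial video: 2.300 Mbps × 540 s × 1.03 = 1279.3 Mb
Total: 258162.9 Mb = 32270.4 MB.
At 500 Mbps: 258162.9 / 500 = 516 s ≈ 8.61 minutes.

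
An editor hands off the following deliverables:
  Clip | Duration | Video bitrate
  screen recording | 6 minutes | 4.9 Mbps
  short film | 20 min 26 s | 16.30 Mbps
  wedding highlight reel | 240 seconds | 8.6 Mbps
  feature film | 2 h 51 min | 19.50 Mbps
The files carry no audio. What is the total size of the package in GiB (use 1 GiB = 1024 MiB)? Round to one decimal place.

screen recording: 4.900 Mbps × 360 s = 1764.0 Mb
short film: 16.300 Mbps × 1226 s = 19983.8 Mb
wedding highlight reel: 8.600 Mbps × 240 s = 2064.0 Mb
feature film: 19.500 Mbps × 10260 s = 200070.0 Mb
Total: 223881.8 Mb = 27985.2 MB.
= 26.06 GiB.

26.1 GiB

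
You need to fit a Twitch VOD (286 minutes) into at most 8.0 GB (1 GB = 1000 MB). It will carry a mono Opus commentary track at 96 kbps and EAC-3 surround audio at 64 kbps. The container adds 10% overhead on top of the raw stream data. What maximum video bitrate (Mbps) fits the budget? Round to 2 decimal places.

Budget: 8.0 GB = 64000.0 Mb.
Stream payload after overhead: 64000.0 / 1.10 = 58181.8 Mb.
286 min = 17160 s
Total bitrate budget: 58181.8 Mb / 17160 s = 3.391 Mbps.
Audio total: 96 + 64 = 160 kbps = 0.160 Mbps.
Video: 3.391 − 0.160 = 3.231 Mbps.

3.23 Mbps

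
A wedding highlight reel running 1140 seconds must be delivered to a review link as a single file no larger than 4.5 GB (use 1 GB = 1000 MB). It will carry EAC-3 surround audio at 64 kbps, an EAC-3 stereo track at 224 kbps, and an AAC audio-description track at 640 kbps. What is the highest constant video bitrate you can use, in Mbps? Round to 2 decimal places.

30.65 Mbps

Budget: 4.5 GB = 36000.0 Mb.
Total bitrate budget: 36000.0 Mb / 1140 s = 31.579 Mbps.
Audio total: 64 + 224 + 640 = 928 kbps = 0.928 Mbps.
Video: 31.579 − 0.928 = 30.651 Mbps.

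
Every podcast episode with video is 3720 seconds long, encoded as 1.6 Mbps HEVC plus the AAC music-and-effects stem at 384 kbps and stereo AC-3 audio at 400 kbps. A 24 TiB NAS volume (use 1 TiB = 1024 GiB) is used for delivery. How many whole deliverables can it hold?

Audio total: 384 + 400 = 784 kbps = 0.784 Mbps.
Total bitrate: 2.384 Mbps.
Per item: 2.384 Mbps × 3720 s = 8,868 Mb = 1,109 MB.
Capacity: 24 TiB = 211,106,233 Mb; 23804.11 items → 23804 complete.

23804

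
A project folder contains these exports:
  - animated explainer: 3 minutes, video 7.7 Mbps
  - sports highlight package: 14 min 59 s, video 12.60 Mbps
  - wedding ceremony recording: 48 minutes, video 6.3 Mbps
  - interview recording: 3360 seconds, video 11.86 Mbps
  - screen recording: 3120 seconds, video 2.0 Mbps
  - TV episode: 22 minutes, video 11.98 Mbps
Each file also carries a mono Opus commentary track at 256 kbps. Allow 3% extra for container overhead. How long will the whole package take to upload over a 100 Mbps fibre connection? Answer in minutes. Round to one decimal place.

Audio: 256 kbps = 0.256 Mbps.
animated explainer: 7.956 Mbps × 180 s × 1.03 = 1475.0 Mb
sports highlight package: 12.856 Mbps × 899 s × 1.03 = 11904.3 Mb
wedding ceremony recording: 6.556 Mbps × 2880 s × 1.03 = 19447.7 Mb
interview recording: 12.116 Mbps × 3360 s × 1.03 = 41931.1 Mb
screen recording: 2.256 Mbps × 3120 s × 1.03 = 7249.9 Mb
TV episode: 12.236 Mbps × 1320 s × 1.03 = 16636.1 Mb
Total: 98644.0 Mb = 12330.5 MB.
At 100 Mbps: 98644.0 / 100 = 986 s ≈ 16.4 minutes.

16.4 minutes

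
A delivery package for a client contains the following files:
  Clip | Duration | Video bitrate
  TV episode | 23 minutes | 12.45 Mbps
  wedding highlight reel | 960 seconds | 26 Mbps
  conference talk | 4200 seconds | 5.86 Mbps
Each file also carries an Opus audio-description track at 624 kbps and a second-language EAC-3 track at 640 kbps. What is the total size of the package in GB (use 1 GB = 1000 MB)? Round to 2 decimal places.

Audio total: 624 + 640 = 1264 kbps = 1.264 Mbps.
TV episode: 13.714 Mbps × 1380 s = 18925.3 Mb
wedding highlight reel: 27.264 Mbps × 960 s = 26173.4 Mb
conference talk: 7.124 Mbps × 4200 s = 29920.8 Mb
Total: 75019.6 Mb = 9377.4 MB.
= 9.377 GB.

9.38 GB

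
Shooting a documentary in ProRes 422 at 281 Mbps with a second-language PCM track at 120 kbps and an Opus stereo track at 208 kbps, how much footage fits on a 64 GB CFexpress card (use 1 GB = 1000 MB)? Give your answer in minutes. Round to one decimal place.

Audio total: 120 + 208 = 328 kbps = 0.328 Mbps.
Total bitrate: 281 + 0.328 = 281.328 Mbps.
Capacity: 64 GB = 512,000 Mb.
Recording time: 512,000 / 281.328 = 1,820 s ≈ 30.3 minutes.

30.3 minutes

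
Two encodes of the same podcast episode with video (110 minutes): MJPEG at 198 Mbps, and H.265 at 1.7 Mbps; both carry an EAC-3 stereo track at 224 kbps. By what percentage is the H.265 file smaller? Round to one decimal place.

110 min = 6600 s
Audio: 224 kbps = 0.224 Mbps.
MJPEG: 198.224 Mbps × 6600 s = 1308278.4 Mb = 163.535 GB.
H.265: 1.924 Mbps × 6600 s = 12698.4 Mb = 1.587 GB.
Reduction: (1 − 1.587/163.535) × 100 = 99.03%.

99.0%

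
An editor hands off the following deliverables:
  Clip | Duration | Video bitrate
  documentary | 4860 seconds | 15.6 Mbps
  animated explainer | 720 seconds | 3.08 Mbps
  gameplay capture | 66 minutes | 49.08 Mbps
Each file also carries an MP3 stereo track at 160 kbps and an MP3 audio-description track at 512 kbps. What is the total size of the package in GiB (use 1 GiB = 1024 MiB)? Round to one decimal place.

Audio total: 160 + 512 = 672 kbps = 0.672 Mbps.
documentary: 16.272 Mbps × 4860 s = 79081.9 Mb
animated explainer: 3.752 Mbps × 720 s = 2701.4 Mb
gameplay capture: 49.752 Mbps × 3960 s = 197017.9 Mb
Total: 278801.3 Mb = 34850.2 MB.
= 32.46 GiB.

32.5 GiB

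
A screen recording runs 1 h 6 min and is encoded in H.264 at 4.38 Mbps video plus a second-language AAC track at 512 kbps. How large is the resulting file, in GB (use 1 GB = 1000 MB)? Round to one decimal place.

2.4 GB

1 h 6 min = 66 min = 3960 s
Audio: 512 kbps = 0.512 Mbps.
Total bitrate: 4.38 + 0.512 = 4.892 Mbps.
Stream data: 4.892 Mbps × 3960 s = 19372.3 Mb.
19,372 Mb ÷ 8 = 2,422 MB → 2.422 GB.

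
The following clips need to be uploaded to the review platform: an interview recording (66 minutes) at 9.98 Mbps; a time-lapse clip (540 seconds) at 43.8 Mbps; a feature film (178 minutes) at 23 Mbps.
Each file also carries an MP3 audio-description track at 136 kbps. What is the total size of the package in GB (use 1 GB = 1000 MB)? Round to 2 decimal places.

Audio: 136 kbps = 0.136 Mbps.
interview recording: 10.116 Mbps × 3960 s = 40059.4 Mb
time-lapse clip: 43.936 Mbps × 540 s = 23725.4 Mb
feature film: 23.136 Mbps × 10680 s = 247092.5 Mb
Total: 310877.3 Mb = 38859.7 MB.
= 38.86 GB.

38.86 GB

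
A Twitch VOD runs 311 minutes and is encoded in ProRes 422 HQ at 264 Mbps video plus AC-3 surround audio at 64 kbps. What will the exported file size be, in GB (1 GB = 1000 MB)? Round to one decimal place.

311 min = 18660 s
Audio: 64 kbps = 0.064 Mbps.
Total bitrate: 264 + 0.064 = 264.064 Mbps.
Stream data: 264.064 Mbps × 18660 s = 4927434.2 Mb.
4,927,434 Mb ÷ 8 = 615,929 MB → 615.9 GB.

615.9 GB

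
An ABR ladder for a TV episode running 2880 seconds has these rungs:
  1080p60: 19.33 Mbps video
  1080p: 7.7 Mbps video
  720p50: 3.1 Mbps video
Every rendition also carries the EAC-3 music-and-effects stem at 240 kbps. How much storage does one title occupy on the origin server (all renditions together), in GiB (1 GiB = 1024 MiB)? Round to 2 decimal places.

10.34 GiB

Audio: 240 kbps = 0.240 Mbps.
Sum of rendition bitrates: (19.33+0.240) + (7.7+0.240) + (3.1+0.240) = 30.850 Mbps.
× 2880 s = 88,848 Mb = 11,106 MB = 10.34 GiB.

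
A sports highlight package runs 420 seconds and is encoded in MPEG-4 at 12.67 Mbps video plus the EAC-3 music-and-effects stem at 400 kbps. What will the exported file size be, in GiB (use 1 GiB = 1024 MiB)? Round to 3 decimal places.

Audio: 400 kbps = 0.400 Mbps.
Total bitrate: 12.67 + 0.400 = 13.070 Mbps.
Stream data: 13.070 Mbps × 420 s = 5489.4 Mb.
5,489 Mb = 686,175,000 bytes ÷ 1,073,741,824 = 0.6391 GiB.

0.639 GiB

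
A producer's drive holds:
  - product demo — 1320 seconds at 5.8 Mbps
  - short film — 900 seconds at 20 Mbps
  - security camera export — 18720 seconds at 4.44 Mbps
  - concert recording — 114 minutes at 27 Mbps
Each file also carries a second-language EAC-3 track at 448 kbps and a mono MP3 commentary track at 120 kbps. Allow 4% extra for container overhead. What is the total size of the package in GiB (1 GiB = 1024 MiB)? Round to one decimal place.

37.4 GiB

Audio total: 448 + 120 = 568 kbps = 0.568 Mbps.
product demo: 6.368 Mbps × 1320 s × 1.04 = 8742.0 Mb
short film: 20.568 Mbps × 900 s × 1.04 = 19251.6 Mb
security camera export: 5.008 Mbps × 18720 s × 1.04 = 97499.8 Mb
concert recording: 27.568 Mbps × 6840 s × 1.04 = 196107.7 Mb
Total: 321601.1 Mb = 40200.1 MB.
= 37.44 GiB.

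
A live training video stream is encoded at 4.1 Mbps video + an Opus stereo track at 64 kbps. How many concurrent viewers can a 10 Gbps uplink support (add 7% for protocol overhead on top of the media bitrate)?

Audio: 64 kbps = 0.064 Mbps.
Per-viewer media rate: 4.164 Mbps.
On the wire with 7% overhead: 4.455 Mbps.
10 Gbps = 10,000 Mbps; 10,000 / 4.455 = 2244.43 → 2244 viewers.

2244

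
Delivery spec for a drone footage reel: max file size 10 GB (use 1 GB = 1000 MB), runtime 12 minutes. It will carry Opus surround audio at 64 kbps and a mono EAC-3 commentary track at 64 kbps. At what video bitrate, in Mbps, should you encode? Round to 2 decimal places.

Budget: 10 GB = 80000.0 Mb.
12 min = 720 s
Total bitrate budget: 80000.0 Mb / 720 s = 111.111 Mbps.
Audio total: 64 + 64 = 128 kbps = 0.128 Mbps.
Video: 111.111 − 0.128 = 110.983 Mbps.

110.98 Mbps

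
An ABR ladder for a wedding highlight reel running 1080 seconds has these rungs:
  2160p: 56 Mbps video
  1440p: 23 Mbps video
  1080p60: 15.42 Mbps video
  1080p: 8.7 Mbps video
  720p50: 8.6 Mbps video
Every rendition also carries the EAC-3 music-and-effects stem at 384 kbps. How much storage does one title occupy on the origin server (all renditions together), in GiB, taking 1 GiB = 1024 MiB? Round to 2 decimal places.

Audio: 384 kbps = 0.384 Mbps.
Sum of rendition bitrates: (56+0.384) + (23+0.384) + (15.42+0.384) + (8.7+0.384) + (8.6+0.384) = 113.640 Mbps.
× 1080 s = 122,731 Mb = 15,341 MB = 14.29 GiB.

14.29 GiB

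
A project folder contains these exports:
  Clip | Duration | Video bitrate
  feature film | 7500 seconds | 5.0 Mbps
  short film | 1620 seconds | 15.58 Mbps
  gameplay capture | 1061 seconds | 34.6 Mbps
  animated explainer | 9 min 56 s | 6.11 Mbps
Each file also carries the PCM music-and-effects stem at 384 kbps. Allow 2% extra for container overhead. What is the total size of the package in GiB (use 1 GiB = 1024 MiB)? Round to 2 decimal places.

Audio: 384 kbps = 0.384 Mbps.
feature film: 5.384 Mbps × 7500 s × 1.02 = 41187.6 Mb
short film: 15.964 Mbps × 1620 s × 1.02 = 26378.9 Mb
gameplay capture: 34.984 Mbps × 1061 s × 1.02 = 37860.4 Mb
animated explainer: 6.494 Mbps × 596 s × 1.02 = 3947.8 Mb
Total: 109374.7 Mb = 13671.8 MB.
= 12.73 GiB.

12.73 GiB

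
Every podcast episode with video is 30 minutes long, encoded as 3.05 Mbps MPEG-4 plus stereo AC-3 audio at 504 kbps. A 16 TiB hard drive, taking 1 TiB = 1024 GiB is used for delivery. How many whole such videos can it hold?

30 min = 1800 s
Audio: 504 kbps = 0.504 Mbps.
Total bitrate: 3.554 Mbps.
Per item: 3.554 Mbps × 1800 s = 6,397 Mb = 799.6 MB.
Capacity: 16 TiB = 140,737,488 Mb; 21999.86 items → 21999 complete.

21999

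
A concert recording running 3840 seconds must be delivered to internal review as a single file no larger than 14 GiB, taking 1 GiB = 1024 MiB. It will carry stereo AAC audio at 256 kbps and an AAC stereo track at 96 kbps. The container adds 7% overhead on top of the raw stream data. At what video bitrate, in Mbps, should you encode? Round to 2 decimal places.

28.92 Mbps

Budget: 14 GiB = 120259.1 Mb.
Stream payload after overhead: 120259.1 / 1.07 = 112391.7 Mb.
Total bitrate budget: 112391.7 Mb / 3840 s = 29.269 Mbps.
Audio total: 256 + 96 = 352 kbps = 0.352 Mbps.
Video: 29.269 − 0.352 = 28.917 Mbps.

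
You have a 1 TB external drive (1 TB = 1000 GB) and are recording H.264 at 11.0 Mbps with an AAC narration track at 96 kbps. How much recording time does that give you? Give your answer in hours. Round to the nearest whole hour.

Audio: 96 kbps = 0.096 Mbps.
Total bitrate: 11.0 + 0.096 = 11.096 Mbps.
Capacity: 1 TB = 8,000,000 Mb.
Recording time: 8,000,000 / 11.096 = 720,981 s ≈ 200 hours.

200 hours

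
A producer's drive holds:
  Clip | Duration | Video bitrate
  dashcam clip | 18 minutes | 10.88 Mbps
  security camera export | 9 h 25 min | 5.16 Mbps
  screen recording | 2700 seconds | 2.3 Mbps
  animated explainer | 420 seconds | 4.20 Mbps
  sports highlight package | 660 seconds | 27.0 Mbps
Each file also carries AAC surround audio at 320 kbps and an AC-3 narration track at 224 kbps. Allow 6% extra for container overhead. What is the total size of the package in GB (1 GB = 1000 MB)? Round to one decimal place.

Audio total: 320 + 224 = 544 kbps = 0.544 Mbps.
dashcam clip: 11.424 Mbps × 1080 s × 1.06 = 13078.2 Mb
security camera export: 5.704 Mbps × 33900 s × 1.06 = 204967.5 Mb
screen recording: 2.844 Mbps × 2700 s × 1.06 = 8139.5 Mb
animated explainer: 4.744 Mbps × 420 s × 1.06 = 2112.0 Mb
sports highlight package: 27.544 Mbps × 660 s × 1.06 = 19269.8 Mb
Total: 247567.1 Mb = 30945.9 MB.
= 30.95 GB.

30.9 GB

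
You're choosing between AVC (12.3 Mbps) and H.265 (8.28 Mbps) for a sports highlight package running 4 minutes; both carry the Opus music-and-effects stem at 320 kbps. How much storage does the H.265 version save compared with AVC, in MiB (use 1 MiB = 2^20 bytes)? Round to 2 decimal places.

4 min = 240 s
Audio: 320 kbps = 0.320 Mbps.
AVC: 12.620 Mbps × 240 s = 3028.8 Mb = 361.061 MiB.
H.265: 8.600 Mbps × 240 s = 2064.0 Mb = 246.048 MiB.
Saving: 361.061 − 246.048 = 115.013 MiB.

115.01 MiB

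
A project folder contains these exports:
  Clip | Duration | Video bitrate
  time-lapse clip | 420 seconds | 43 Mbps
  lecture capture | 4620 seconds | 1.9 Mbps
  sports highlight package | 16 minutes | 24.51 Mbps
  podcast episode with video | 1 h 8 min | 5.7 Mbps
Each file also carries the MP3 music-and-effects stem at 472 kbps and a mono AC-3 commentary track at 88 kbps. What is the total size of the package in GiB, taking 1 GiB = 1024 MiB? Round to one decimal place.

9.2 GiB

Audio total: 472 + 88 = 560 kbps = 0.560 Mbps.
time-lapse clip: 43.560 Mbps × 420 s = 18295.2 Mb
lecture capture: 2.460 Mbps × 4620 s = 11365.2 Mb
sports highlight package: 25.070 Mbps × 960 s = 24067.2 Mb
podcast episode with video: 6.260 Mbps × 4080 s = 25540.8 Mb
Total: 79268.4 Mb = 9908.5 MB.
= 9.228 GiB.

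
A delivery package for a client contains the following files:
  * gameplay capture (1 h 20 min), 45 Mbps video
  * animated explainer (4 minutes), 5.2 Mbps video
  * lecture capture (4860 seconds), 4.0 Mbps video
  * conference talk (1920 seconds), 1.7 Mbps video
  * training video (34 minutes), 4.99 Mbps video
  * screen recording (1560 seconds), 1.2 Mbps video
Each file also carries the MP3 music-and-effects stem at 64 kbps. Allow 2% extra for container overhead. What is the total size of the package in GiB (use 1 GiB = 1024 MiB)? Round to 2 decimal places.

30.04 GiB

Audio: 64 kbps = 0.064 Mbps.
gameplay capture: 45.064 Mbps × 4800 s × 1.02 = 220633.3 Mb
animated explainer: 5.264 Mbps × 240 s × 1.02 = 1288.6 Mb
lecture capture: 4.064 Mbps × 4860 s × 1.02 = 20146.1 Mb
conference talk: 1.764 Mbps × 1920 s × 1.02 = 3454.6 Mb
training video: 5.054 Mbps × 2040 s × 1.02 = 10516.4 Mb
screen recording: 1.264 Mbps × 1560 s × 1.02 = 2011.3 Mb
Total: 258050.3 Mb = 32256.3 MB.
= 30.04 GiB.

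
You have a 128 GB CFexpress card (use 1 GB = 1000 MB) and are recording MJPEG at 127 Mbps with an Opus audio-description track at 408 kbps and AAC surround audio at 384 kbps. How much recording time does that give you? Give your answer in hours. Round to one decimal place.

Audio total: 408 + 384 = 792 kbps = 0.792 Mbps.
Total bitrate: 127 + 0.792 = 127.792 Mbps.
Capacity: 128 GB = 1,024,000 Mb.
Recording time: 1,024,000 / 127.792 = 8,013 s ≈ 2.23 hours.

2.2 hours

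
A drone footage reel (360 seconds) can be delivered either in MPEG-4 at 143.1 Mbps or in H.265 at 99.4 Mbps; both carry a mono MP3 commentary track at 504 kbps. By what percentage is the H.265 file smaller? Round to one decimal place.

Audio: 504 kbps = 0.504 Mbps.
MPEG-4: 143.604 Mbps × 360 s = 51697.4 Mb = 6.462 GB.
H.265: 99.904 Mbps × 360 s = 35965.4 Mb = 4.496 GB.
Reduction: (1 − 4.496/6.462) × 100 = 30.43%.

30.4%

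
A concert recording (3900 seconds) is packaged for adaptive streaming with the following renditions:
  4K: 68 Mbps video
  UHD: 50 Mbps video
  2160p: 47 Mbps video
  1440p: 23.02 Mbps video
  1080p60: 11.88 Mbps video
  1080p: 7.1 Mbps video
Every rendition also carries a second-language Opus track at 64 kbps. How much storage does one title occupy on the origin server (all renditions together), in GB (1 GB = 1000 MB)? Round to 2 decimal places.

101.10 GB

Audio: 64 kbps = 0.064 Mbps.
Sum of rendition bitrates: (68+0.064) + (50+0.064) + (47+0.064) + (23.02+0.064) + (11.88+0.064) + (7.1+0.064) = 207.384 Mbps.
× 3900 s = 808,798 Mb = 101,100 MB = 101.1 GB.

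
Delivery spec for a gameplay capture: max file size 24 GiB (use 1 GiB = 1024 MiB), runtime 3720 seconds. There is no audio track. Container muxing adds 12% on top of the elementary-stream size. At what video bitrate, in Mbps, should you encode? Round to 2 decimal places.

49.48 Mbps

Budget: 24 GiB = 206158.4 Mb.
Stream payload after overhead: 206158.4 / 1.12 = 184070.0 Mb.
Total bitrate budget: 184070.0 Mb / 3720 s = 49.481 Mbps.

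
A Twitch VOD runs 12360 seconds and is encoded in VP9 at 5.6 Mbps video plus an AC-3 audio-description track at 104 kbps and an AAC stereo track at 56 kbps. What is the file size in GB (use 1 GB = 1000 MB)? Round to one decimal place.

8.9 GB

Audio total: 104 + 56 = 160 kbps = 0.160 Mbps.
Total bitrate: 5.6 + 0.160 = 5.760 Mbps.
Stream data: 5.760 Mbps × 12360 s = 71193.6 Mb.
71,194 Mb ÷ 8 = 8,899 MB → 8.899 GB.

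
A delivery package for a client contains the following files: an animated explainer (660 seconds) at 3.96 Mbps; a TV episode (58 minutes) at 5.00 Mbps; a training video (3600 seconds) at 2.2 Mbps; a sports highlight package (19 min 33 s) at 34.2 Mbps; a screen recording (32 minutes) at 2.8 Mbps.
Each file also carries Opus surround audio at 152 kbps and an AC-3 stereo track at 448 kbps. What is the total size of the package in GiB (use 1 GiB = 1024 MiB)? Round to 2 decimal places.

Audio total: 152 + 448 = 600 kbps = 0.600 Mbps.
animated explainer: 4.560 Mbps × 660 s = 3009.6 Mb
TV episode: 5.600 Mbps × 3480 s = 19488.0 Mb
training video: 2.800 Mbps × 3600 s = 10080.0 Mb
sports highlight package: 34.800 Mbps × 1173 s = 40820.4 Mb
screen recording: 3.400 Mbps × 1920 s = 6528.0 Mb
Total: 79926.0 Mb = 9990.8 MB.
= 9.305 GiB.

9.30 GiB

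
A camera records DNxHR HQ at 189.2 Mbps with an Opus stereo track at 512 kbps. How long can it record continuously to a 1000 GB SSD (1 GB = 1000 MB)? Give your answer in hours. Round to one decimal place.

Audio: 512 kbps = 0.512 Mbps.
Total bitrate: 189.2 + 0.512 = 189.712 Mbps.
Capacity: 1000 GB = 8,000,000 Mb.
Recording time: 8,000,000 / 189.712 = 42,169 s ≈ 11.7 hours.

11.7 hours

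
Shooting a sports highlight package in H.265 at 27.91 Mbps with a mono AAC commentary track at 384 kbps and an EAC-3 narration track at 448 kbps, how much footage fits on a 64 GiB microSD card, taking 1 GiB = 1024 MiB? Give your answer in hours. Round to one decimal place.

Audio total: 384 + 448 = 832 kbps = 0.832 Mbps.
Total bitrate: 27.91 + 0.832 = 28.742 Mbps.
Capacity: 64 GiB = 549,756 Mb.
Recording time: 549,756 / 28.742 = 19,127 s ≈ 5.31 hours.

5.3 hours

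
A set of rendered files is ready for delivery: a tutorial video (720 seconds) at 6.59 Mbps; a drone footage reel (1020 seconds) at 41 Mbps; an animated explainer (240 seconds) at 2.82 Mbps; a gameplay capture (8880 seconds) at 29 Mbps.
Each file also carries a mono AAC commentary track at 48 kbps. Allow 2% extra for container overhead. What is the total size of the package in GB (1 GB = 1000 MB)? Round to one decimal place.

Audio: 48 kbps = 0.048 Mbps.
tutorial video: 6.638 Mbps × 720 s × 1.02 = 4874.9 Mb
drone footage reel: 41.048 Mbps × 1020 s × 1.02 = 42706.3 Mb
animated explainer: 2.868 Mbps × 240 s × 1.02 = 702.1 Mb
gameplay capture: 29.048 Mbps × 8880 s × 1.02 = 263105.2 Mb
Total: 311388.5 Mb = 38923.6 MB.
= 38.92 GB.

38.9 GB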